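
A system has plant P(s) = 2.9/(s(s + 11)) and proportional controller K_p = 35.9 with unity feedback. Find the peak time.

T_p = 0.366 s

Closed-loop characteristic equation: s² + 11s + 104.1 = 0, so ω_n = 10.2 rad/s and ζ = 11/(2·10.2) = 0.539.
Damped frequency ω_d = ω_n√(1−ζ²) = 8.594 rad/s, so peak time T_p = π/ω_d = 0.366 s.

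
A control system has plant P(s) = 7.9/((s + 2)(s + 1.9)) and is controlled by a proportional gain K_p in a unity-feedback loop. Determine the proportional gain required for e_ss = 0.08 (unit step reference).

K_p = 5.53

Steady-state error for a unit step on this type-0 loop is 1/(1 + K_p·P(0)).
P(0) = 2.079. Require 1/(1 + K_p·2.079) = 0.08, so 1 + 2.079·K_p = 12.5.
K_p = (12.5 − 1)/2.079 = 5.53.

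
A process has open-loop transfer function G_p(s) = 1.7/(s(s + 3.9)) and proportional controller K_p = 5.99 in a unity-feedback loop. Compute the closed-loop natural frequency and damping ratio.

1 + K_p·G_p(s) = 0 gives s² + 3.9s + 10.18 = 0.
So ω_n² = 10.18 ⇒ ω_n = 3.191 rad/s, and ζ = 3.9/(2ω_n) = 0.611.

ω_n = 3.19 rad/s, ζ = 0.611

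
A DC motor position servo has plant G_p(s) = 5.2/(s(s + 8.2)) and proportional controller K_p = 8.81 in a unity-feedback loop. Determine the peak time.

T_p = 0.583 s

The closed-loop denominator s² + 8.2s + 45.81 gives ω_n = √45.81 = 6.768 and ζ = 8.2/(2ω_n) = 0.6058.
Damped frequency ω_d = ω_n√(1−ζ²) = 5.385 rad/s, so peak time T_p = π/ω_d = 0.583 s.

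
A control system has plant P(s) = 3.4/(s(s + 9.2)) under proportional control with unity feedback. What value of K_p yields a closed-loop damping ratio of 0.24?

Closed-loop characteristic equation: s² + 9.2s + K_p·3.4 = 0.
So ω_n = √(3.4K_p) and 2ζω_n = 9.2, giving ζ = 9.2/(2√(3.4K_p)).
Setting ζ = 0.24: √(3.4K_p) = 9.2/(2·0.24) = 19.17, so K_p = 367.4/3.4 = 108.

K_p = 108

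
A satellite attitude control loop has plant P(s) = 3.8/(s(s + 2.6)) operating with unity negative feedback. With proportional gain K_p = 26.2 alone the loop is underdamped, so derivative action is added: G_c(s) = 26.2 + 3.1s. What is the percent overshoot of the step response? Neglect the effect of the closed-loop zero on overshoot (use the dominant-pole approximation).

3.82%

Forward path: (26.2 + 3.1s)·3.8/(s(s+2.6)). The closed-loop characteristic equation is s² + (2.6 + 3.8·3.1)s + 3.8·26.2 = 0.
That is s² + 14.38s + 99.56 = 0, so ω_n = 9.978 rad/s and ζ = 14.38/(2·9.978) = 0.7206.
%OS = 100·exp(−πζ/√(1−ζ²)) = 3.82%.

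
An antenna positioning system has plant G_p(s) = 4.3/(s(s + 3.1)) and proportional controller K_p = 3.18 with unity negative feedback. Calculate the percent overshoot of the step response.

Closed-loop characteristic equation: s² + 3.1s + 13.67 = 0, so ω_n = 3.698 rad/s and ζ = 3.1/(2·3.698) = 0.4192.
%OS = 100·exp(−πζ/√(1−ζ²)) = 100·exp(−π·0.4192/√0.8243) = 23.4%.

23.4%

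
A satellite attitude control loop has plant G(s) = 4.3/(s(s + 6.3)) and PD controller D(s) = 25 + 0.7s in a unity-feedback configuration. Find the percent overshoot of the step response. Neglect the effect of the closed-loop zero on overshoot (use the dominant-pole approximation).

Forward path: (25 + 0.7s)·4.3/(s(s+6.3)). The closed-loop characteristic equation is s² + (6.3 + 4.3·0.7)s + 4.3·25 = 0.
That is s² + 9.31s + 107.5 = 0, so ω_n = 10.37 rad/s and ζ = 9.31/(2·10.37) = 0.449.
%OS = 100·exp(−πζ/√(1−ζ²)) = 20.6%.

20.6%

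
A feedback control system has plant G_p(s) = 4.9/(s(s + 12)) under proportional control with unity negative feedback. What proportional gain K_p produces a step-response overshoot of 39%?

From %OS = 100·exp(−πζ/√(1−ζ²)) = 39%, ζ = −ln(0.39)/√(π²+ln²(0.39)) = 0.2871.
Characteristic equation s² + 12s + 4.9K_p = 0 gives ζ = 12/(2√(4.9K_p)).
Setting ζ = 0.2871: √(4.9K_p) = 12/(2·0.2871) = 20.9, so K_p = 436.7/4.9 = 89.1.

K_p = 89.1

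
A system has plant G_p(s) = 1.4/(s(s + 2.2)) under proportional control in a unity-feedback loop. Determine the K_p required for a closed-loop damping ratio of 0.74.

Closed-loop characteristic equation: s² + 2.2s + K_p·1.4 = 0.
So ω_n = √(1.4K_p) and 2ζω_n = 2.2, giving ζ = 2.2/(2√(1.4K_p)).
Setting ζ = 0.74: √(1.4K_p) = 2.2/(2·0.74) = 1.486, so K_p = 2.21/1.4 = 1.58.

K_p = 1.58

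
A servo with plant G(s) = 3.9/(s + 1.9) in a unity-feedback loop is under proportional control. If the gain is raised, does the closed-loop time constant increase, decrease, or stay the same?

The closed-loop bandwidth 1.9+K_p·3.9 grows with K_p, so τ shrinks.

decrease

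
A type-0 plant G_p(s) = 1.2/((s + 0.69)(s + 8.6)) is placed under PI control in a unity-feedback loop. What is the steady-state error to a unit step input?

0

The PI controller's integrator makes the forward path type 1, so e_ss to a step is zero.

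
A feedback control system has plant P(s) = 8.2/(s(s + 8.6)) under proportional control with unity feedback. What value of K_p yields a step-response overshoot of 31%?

K_p = 18.5

From %OS = 100·exp(−πζ/√(1−ζ²)) = 31%, ζ = −ln(0.31)/√(π²+ln²(0.31)) = 0.3493.
Characteristic equation s² + 8.6s + 8.2K_p = 0 gives ζ = 8.6/(2√(8.2K_p)).
Setting ζ = 0.3493: √(8.2K_p) = 8.6/(2·0.3493) = 12.31, so K_p = 151.5/8.2 = 18.5.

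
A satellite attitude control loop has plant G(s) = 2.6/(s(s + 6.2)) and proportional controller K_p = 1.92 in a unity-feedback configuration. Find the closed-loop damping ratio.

With unity feedback the closed-loop characteristic equation is s² + 6.2s + 1.92·2.6 = s² + 6.2s + 4.992 = 0.
So ω_n² = 4.992 ⇒ ω_n = 2.234 rad/s, and ζ = 6.2/(2ω_n) = 1.39.

ζ = 1.39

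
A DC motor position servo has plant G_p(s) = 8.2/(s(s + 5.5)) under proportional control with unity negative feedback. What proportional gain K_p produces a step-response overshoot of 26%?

K_p = 5.94

From %OS = 100·exp(−πζ/√(1−ζ²)) = 26%, ζ = −ln(0.26)/√(π²+ln²(0.26)) = 0.3941.
Characteristic equation s² + 5.5s + 8.2K_p = 0 gives ζ = 5.5/(2√(8.2K_p)).
Setting ζ = 0.3941: √(8.2K_p) = 5.5/(2·0.3941) = 6.978, so K_p = 48.69/8.2 = 5.94.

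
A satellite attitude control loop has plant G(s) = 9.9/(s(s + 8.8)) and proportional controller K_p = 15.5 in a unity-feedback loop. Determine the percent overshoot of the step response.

30.3%

From 1 + K_pG(s) = 0: s² + 8.8s + 153.5 = 0 ⇒ ω_n = 12.39, ζ = 0.3552.
%OS = 100·exp(−πζ/√(1−ζ²)) = 100·exp(−π·0.3552/√0.8738) = 30.3%.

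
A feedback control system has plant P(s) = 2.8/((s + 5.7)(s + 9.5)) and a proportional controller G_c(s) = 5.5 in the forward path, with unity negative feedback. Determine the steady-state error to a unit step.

0.779

The loop is type 0. Static position error constant K_pos = G_c(0)·P(0) = 5.5·0.05171 = 0.2844.
Steady-state error to a unit step: e_ss = 1/(1+K_pos) = 1/1.284 = 0.779.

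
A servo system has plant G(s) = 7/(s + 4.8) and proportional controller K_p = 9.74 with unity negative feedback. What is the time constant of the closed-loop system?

τ = 0.0137 s

Closed-loop transfer function: T(s) = K_p·G(s)/(1 + K_p·G(s)) = 68.18/(s + 4.8 + 68.18) = 68.18/(s + 72.98).
Time constant τ = 1/72.98 = 0.0137 s.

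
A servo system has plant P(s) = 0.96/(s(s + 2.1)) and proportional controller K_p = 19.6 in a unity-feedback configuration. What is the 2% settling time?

T_s ≈ 3.81 s

From 1 + K_pP(s) = 0: s² + 2.1s + 18.82 = 0 ⇒ ω_n = 4.338, ζ = 0.2421.
2% settling time T_s ≈ 4/(ζω_n) = 4/1.05 = 3.81 s.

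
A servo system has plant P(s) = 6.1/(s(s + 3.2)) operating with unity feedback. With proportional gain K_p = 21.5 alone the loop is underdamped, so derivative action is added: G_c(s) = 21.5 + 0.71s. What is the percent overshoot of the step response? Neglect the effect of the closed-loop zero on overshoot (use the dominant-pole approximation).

Forward path: (21.5 + 0.71s)·6.1/(s(s+3.2)). The closed-loop characteristic equation is s² + (3.2 + 6.1·0.71)s + 6.1·21.5 = 0.
That is s² + 7.531s + 131.2 = 0, so ω_n = 11.45 rad/s and ζ = 7.531/(2·11.45) = 0.3288.
%OS = 100·exp(−πζ/√(1−ζ²)) = 33.5%.

33.5%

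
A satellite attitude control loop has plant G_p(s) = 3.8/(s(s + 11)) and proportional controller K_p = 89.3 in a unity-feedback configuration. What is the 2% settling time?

The closed-loop denominator s² + 11s + 339.3 gives ω_n = √339.3 = 18.42 and ζ = 11/(2ω_n) = 0.2986.
2% settling time T_s ≈ 4/(ζω_n) = 4/5.5 = 0.727 s.

T_s ≈ 0.727 s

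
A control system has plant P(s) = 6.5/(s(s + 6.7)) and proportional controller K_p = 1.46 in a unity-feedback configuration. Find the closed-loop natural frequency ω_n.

1 + K_p·P(s) = 0 gives s² + 6.7s + 9.49 = 0.
Matching s² + 2ζω_n s + ω_n²: ω_n = √9.49 = 3.081 rad/s and 2ζω_n = 6.7, so ζ = 6.7/(2·3.081) = 1.09.

ω_n = 3.08 rad/s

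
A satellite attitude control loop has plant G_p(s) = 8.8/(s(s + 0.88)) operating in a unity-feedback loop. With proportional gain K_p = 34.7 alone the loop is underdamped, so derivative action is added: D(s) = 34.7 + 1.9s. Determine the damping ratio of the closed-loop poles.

ζ = 0.504

Forward path: (34.7 + 1.9s)·8.8/(s(s+0.88)). The closed-loop characteristic equation is s² + (0.88 + 8.8·1.9)s + 8.8·34.7 = 0.
That is s² + 17.6s + 305.4 = 0, so ω_n = 17.47 rad/s and ζ = 17.6/(2·17.47) = 0.5036.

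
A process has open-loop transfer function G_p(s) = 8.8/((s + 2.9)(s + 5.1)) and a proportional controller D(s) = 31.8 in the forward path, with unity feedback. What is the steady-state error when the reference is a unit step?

The loop is type 0. Static position error constant K_pos = D(0)·G_p(0) = 31.8·0.595 = 18.92.
Steady-state error to a unit step: e_ss = 1/(1+K_pos) = 1/19.92 = 0.0502.

0.0502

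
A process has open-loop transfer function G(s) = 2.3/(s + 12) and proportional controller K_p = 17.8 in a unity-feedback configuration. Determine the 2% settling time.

Closed-loop transfer function: T(s) = K_p·G(s)/(1 + K_p·G(s)) = 40.94/(s + 12 + 40.94) = 40.94/(s + 52.94).
Time constant τ = 1/52.94 = 0.01889 s, so the 2% settling time is about 4τ = 0.0756 s.

T_s ≈ 0.0756 s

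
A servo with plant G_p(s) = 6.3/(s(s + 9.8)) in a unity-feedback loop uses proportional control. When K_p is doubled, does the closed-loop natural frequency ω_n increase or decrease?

increase

ω_n = √(6.3·K_p), which grows with K_p.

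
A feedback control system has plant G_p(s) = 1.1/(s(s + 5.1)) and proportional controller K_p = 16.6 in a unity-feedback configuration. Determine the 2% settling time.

T_s ≈ 1.57 s

The closed-loop denominator s² + 5.1s + 18.26 gives ω_n = √18.26 = 4.273 and ζ = 5.1/(2ω_n) = 0.5967.
2% settling time T_s ≈ 4/(ζω_n) = 4/2.55 = 1.57 s.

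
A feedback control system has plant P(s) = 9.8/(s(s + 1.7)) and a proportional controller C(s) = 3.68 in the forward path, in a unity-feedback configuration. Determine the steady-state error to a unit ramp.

0.0471

The loop has one pole at the origin (type 1). Velocity error constant K_v = lim_{s→0} s·C(s)P(s) = 3.68·9.8/1.7 = 21.21.
Steady-state error to a unit ramp: e_ss = 1/K_v = 0.0471.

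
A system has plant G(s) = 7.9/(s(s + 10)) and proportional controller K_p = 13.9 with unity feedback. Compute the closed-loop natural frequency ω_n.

With unity feedback the closed-loop characteristic equation is s² + 10s + 13.9·7.9 = s² + 10s + 109.8 = 0.
Matching s² + 2ζω_n s + ω_n²: ω_n = √109.8 = 10.48 rad/s and 2ζω_n = 10, so ζ = 10/(2·10.48) = 0.477.

ω_n = 10.5 rad/s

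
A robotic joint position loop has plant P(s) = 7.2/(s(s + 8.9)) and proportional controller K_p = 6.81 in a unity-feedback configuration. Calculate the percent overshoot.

7.53%

Closed-loop characteristic equation: s² + 8.9s + 49.03 = 0, so ω_n = 7.002 rad/s and ζ = 8.9/(2·7.002) = 0.6355.
%OS = 100·exp(−πζ/√(1−ζ²)) = 100·exp(−π·0.6355/√0.5961) = 7.53%.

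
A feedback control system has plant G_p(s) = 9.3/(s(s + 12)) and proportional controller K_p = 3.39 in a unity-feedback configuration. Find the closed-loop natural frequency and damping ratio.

With unity feedback the closed-loop characteristic equation is s² + 12s + 3.39·9.3 = s² + 12s + 31.53 = 0.
So ω_n² = 31.53 ⇒ ω_n = 5.615 rad/s, and ζ = 12/(2ω_n) = 1.07.

ω_n = 5.61 rad/s, ζ = 1.07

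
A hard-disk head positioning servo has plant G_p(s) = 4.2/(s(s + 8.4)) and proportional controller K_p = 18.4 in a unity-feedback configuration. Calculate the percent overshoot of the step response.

From 1 + K_pG_p(s) = 0: s² + 8.4s + 77.28 = 0 ⇒ ω_n = 8.791, ζ = 0.4778.
%OS = 100·exp(−πζ/√(1−ζ²)) = 100·exp(−π·0.4778/√0.7717) = 18.1%.

18.1%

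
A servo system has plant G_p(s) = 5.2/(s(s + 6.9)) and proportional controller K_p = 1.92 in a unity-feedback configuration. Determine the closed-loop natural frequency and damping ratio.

With unity feedback the closed-loop characteristic equation is s² + 6.9s + 1.92·5.2 = s² + 6.9s + 9.984 = 0.
So ω_n² = 9.984 ⇒ ω_n = 3.16 rad/s, and ζ = 6.9/(2ω_n) = 1.09.

ω_n = 3.16 rad/s, ζ = 1.09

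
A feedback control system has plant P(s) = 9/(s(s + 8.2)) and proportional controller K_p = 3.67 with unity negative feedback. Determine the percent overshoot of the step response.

The closed-loop denominator s² + 8.2s + 33.03 gives ω_n = √33.03 = 5.747 and ζ = 8.2/(2ω_n) = 0.7134.
%OS = 100·exp(−πζ/√(1−ζ²)) = 100·exp(−π·0.7134/√0.4911) = 4.08%.

4.08%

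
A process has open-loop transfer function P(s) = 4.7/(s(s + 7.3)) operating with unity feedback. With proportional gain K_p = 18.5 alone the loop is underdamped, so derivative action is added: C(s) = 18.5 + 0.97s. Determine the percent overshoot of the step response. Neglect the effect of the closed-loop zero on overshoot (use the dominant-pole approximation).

7.51%

Forward path: (18.5 + 0.97s)·4.7/(s(s+7.3)). The closed-loop characteristic equation is s² + (7.3 + 4.7·0.97)s + 4.7·18.5 = 0.
That is s² + 11.86s + 86.95 = 0, so ω_n = 9.325 rad/s and ζ = 11.86/(2·9.325) = 0.6359.
%OS = 100·exp(−πζ/√(1−ζ²)) = 7.51%.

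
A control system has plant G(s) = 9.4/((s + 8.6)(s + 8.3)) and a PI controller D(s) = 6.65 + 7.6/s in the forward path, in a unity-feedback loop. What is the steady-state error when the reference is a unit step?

The open loop D(s)G(s) has a pole at the origin (type 1), so the static position error constant is infinite and e_ss = 1/(1+∞) = 0.

0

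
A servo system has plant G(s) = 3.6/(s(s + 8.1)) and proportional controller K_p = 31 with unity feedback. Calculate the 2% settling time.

T_s ≈ 0.988 s

Closed-loop characteristic equation: s² + 8.1s + 111.6 = 0, so ω_n = 10.56 rad/s and ζ = 8.1/(2·10.56) = 0.3834.
2% settling time T_s ≈ 4/(ζω_n) = 4/4.05 = 0.988 s.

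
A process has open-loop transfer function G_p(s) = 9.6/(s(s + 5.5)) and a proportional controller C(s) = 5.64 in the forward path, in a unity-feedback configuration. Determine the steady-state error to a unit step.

0

The open loop C(s)G_p(s) has a pole at the origin (type 1), so the static position error constant is infinite and e_ss = 1/(1+∞) = 0.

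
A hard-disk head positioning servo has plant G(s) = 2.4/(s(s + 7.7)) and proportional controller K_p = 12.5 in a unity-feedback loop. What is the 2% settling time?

T_s ≈ 1.04 s

The closed-loop denominator s² + 7.7s + 30 gives ω_n = √30 = 5.477 and ζ = 7.7/(2ω_n) = 0.7029.
2% settling time T_s ≈ 4/(ζω_n) = 4/3.85 = 1.04 s.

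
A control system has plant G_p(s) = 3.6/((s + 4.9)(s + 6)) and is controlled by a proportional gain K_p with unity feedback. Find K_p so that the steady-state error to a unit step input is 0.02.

K_p = 400

The loop is type 0, so e_ss(step) = 1/(1 + K_pos) with K_pos = K_p·G_p(0).
G_p(0) = 0.1224. Require 1/(1 + K_p·0.1224) = 0.02, so 1 + 0.1224·K_p = 50.
K_p = (50 − 1)/0.1224 = 400.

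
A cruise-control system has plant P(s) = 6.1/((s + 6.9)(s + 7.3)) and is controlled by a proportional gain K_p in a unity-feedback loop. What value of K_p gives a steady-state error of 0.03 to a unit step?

For a type-0 loop with proportional control, e_ss = 1/(1 + K_p·P(0)).
P(0) = 0.1211. Require 1/(1 + K_p·0.1211) = 0.03, so 1 + 0.1211·K_p = 33.33.
K_p = (33.33 − 1)/0.1211 = 267.

K_p = 267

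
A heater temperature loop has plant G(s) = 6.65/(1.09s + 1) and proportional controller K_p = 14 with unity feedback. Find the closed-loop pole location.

Closed loop: T(s) = K_p·G/(1+K_p·G) = 93.1/(1.09s + 1 + 93.1), with pole at s = −(1 + 93.1)/1.09 = −86.33.

s = -86.33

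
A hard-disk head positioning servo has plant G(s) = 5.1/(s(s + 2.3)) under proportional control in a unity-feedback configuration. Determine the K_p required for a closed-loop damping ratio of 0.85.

K_p = 0.359

Closed-loop characteristic equation: s² + 2.3s + K_p·5.1 = 0.
So ω_n = √(5.1K_p) and 2ζω_n = 2.3, giving ζ = 2.3/(2√(5.1K_p)).
Setting ζ = 0.85: √(5.1K_p) = 2.3/(2·0.85) = 1.353, so K_p = 1.83/5.1 = 0.359.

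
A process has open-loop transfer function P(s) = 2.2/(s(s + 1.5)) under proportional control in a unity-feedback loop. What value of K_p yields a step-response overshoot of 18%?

K_p = 1.11

From %OS = 100·exp(−πζ/√(1−ζ²)) = 18%, ζ = −ln(0.18)/√(π²+ln²(0.18)) = 0.4791.
Characteristic equation s² + 1.5s + 2.2K_p = 0 gives ζ = 1.5/(2√(2.2K_p)).
Setting ζ = 0.4791: √(2.2K_p) = 1.5/(2·0.4791) = 1.565, so K_p = 2.45/2.2 = 1.11.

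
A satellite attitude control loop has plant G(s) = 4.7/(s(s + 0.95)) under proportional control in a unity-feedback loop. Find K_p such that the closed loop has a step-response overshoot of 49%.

K_p = 0.979

From %OS = 100·exp(−πζ/√(1−ζ²)) = 49%, ζ = −ln(0.49)/√(π²+ln²(0.49)) = 0.2214.
Characteristic equation s² + 0.95s + 4.7K_p = 0 gives ζ = 0.95/(2√(4.7K_p)).
Setting ζ = 0.2214: √(4.7K_p) = 0.95/(2·0.2214) = 2.145, so K_p = 4.602/4.7 = 0.979.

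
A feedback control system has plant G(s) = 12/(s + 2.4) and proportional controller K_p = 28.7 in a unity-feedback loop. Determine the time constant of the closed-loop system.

Closed-loop transfer function: T(s) = K_p·G(s)/(1 + K_p·G(s)) = 344.4/(s + 2.4 + 344.4) = 344.4/(s + 346.8).
Time constant τ = 1/346.8 = 0.00288 s.

τ = 0.00288 s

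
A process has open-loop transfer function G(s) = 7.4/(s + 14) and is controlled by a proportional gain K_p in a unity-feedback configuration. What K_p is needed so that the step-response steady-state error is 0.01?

K_p = 187

Steady-state error for a unit step on this type-0 loop is 1/(1 + K_p·G(0)).
G(0) = 0.5286. Require 1/(1 + K_p·0.5286) = 0.01, so 1 + 0.5286·K_p = 100.
K_p = (100 − 1)/0.5286 = 187.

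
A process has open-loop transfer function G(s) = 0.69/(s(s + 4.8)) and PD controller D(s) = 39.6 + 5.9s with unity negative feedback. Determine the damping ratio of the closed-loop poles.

ζ = 0.849

Forward path: (39.6 + 5.9s)·0.69/(s(s+4.8)). The closed-loop characteristic equation is s² + (4.8 + 0.69·5.9)s + 0.69·39.6 = 0.
That is s² + 8.871s + 27.32 = 0, so ω_n = 5.227 rad/s and ζ = 8.871/(2·5.227) = 0.8485.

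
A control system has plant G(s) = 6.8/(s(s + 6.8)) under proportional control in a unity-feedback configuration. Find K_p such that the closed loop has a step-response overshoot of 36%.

From %OS = 100·exp(−πζ/√(1−ζ²)) = 36%, ζ = −ln(0.36)/√(π²+ln²(0.36)) = 0.3093.
Characteristic equation s² + 6.8s + 6.8K_p = 0 gives ζ = 6.8/(2√(6.8K_p)).
Setting ζ = 0.3093: √(6.8K_p) = 6.8/(2·0.3093) = 10.99, so K_p = 120.9/6.8 = 17.8.

K_p = 17.8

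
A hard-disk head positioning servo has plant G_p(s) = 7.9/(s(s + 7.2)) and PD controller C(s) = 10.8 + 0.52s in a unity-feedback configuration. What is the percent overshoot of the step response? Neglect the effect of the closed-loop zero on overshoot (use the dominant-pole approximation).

8.79%

Forward path: (10.8 + 0.52s)·7.9/(s(s+7.2)). The closed-loop characteristic equation is s² + (7.2 + 7.9·0.52)s + 7.9·10.8 = 0.
That is s² + 11.31s + 85.32 = 0, so ω_n = 9.237 rad/s and ζ = 11.31/(2·9.237) = 0.6121.
%OS = 100·exp(−πζ/√(1−ζ²)) = 8.79%.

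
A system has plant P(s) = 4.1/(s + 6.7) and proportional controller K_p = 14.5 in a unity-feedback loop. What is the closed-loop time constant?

τ = 0.0151 s

Closed-loop transfer function: T(s) = K_p·P(s)/(1 + K_p·P(s)) = 59.45/(s + 6.7 + 59.45) = 59.45/(s + 66.15).
Time constant τ = 1/66.15 = 0.0151 s.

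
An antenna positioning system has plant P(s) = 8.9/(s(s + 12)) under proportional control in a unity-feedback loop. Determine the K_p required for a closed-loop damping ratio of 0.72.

Closed-loop characteristic equation: s² + 12s + K_p·8.9 = 0.
So ω_n = √(8.9K_p) and 2ζω_n = 12, giving ζ = 12/(2√(8.9K_p)).
Setting ζ = 0.72: √(8.9K_p) = 12/(2·0.72) = 8.333, so K_p = 69.44/8.9 = 7.8.

K_p = 7.8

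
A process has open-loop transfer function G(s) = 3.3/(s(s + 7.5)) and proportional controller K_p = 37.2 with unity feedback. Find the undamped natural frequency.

ω_n = 11.1 rad/s

1 + K_p·G(s) = 0 gives s² + 7.5s + 122.8 = 0.
So ω_n² = 122.8 ⇒ ω_n = 11.08 rad/s, and ζ = 7.5/(2ω_n) = 0.338.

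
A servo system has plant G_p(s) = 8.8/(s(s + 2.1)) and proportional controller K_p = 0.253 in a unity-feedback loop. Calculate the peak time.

From 1 + K_pG_p(s) = 0: s² + 2.1s + 2.226 = 0 ⇒ ω_n = 1.492, ζ = 0.7037.
Damped frequency ω_d = ω_n√(1−ζ²) = 1.06 rad/s, so peak time T_p = π/ω_d = 2.96 s.

T_p = 2.96 s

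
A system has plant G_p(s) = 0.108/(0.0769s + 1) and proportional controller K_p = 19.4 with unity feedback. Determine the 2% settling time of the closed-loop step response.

T_s ≈ 0.0994 s

Closed loop: T(s) = K_p·G_p/(1+K_p·G_p) = 2.095/(0.0769s + 1 + 2.095), with pole at s = −(1 + 2.095)/0.0769 = −40.25.
τ = 1/40.25 = 0.02484 s, so 2% settling time ≈ 4τ = 0.0994 s.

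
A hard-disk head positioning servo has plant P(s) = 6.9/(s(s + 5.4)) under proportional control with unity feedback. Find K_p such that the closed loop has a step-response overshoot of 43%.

K_p = 15.7

From %OS = 100·exp(−πζ/√(1−ζ²)) = 43%, ζ = −ln(0.43)/√(π²+ln²(0.43)) = 0.2594.
Characteristic equation s² + 5.4s + 6.9K_p = 0 gives ζ = 5.4/(2√(6.9K_p)).
Setting ζ = 0.2594: √(6.9K_p) = 5.4/(2·0.2594) = 10.41, so K_p = 108.3/6.9 = 15.7.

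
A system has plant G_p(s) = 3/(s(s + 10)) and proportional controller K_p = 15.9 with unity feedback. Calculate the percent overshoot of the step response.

From 1 + K_pG_p(s) = 0: s² + 10s + 47.7 = 0 ⇒ ω_n = 6.907, ζ = 0.724.
%OS = 100·exp(−πζ/√(1−ζ²)) = 100·exp(−π·0.724/√0.4759) = 3.7%.

3.7%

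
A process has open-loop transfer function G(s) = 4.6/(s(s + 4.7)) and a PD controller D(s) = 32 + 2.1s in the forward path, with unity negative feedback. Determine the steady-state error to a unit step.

0

The open loop D(s)G(s) has a pole at the origin (type 1), so the static position error constant is infinite and e_ss = 1/(1+∞) = 0.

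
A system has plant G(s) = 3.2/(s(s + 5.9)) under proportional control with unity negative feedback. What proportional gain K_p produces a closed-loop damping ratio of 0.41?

Closed-loop characteristic equation: s² + 5.9s + K_p·3.2 = 0.
So ω_n = √(3.2K_p) and 2ζω_n = 5.9, giving ζ = 5.9/(2√(3.2K_p)).
Setting ζ = 0.41: √(3.2K_p) = 5.9/(2·0.41) = 7.195, so K_p = 51.77/3.2 = 16.2.

K_p = 16.2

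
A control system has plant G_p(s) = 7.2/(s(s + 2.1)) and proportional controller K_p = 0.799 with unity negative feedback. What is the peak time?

T_p = 1.46 s

From 1 + K_pG_p(s) = 0: s² + 2.1s + 5.753 = 0 ⇒ ω_n = 2.398, ζ = 0.4378.
Damped frequency ω_d = ω_n√(1−ζ²) = 2.156 rad/s, so peak time T_p = π/ω_d = 1.46 s.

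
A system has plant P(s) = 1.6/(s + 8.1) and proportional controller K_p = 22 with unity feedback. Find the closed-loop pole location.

Closed-loop transfer function: T(s) = K_p·P(s)/(1 + K_p·P(s)) = 35.2/(s + 8.1 + 35.2) = 35.2/(s + 43.3).
The closed-loop pole is at s = −43.3.

s = -43.3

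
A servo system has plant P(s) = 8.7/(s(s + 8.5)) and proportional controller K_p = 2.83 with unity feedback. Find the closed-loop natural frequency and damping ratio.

With unity feedback the closed-loop characteristic equation is s² + 8.5s + 2.83·8.7 = s² + 8.5s + 24.62 = 0.
So ω_n² = 24.62 ⇒ ω_n = 4.962 rad/s, and ζ = 8.5/(2ω_n) = 0.857.

ω_n = 4.96 rad/s, ζ = 0.857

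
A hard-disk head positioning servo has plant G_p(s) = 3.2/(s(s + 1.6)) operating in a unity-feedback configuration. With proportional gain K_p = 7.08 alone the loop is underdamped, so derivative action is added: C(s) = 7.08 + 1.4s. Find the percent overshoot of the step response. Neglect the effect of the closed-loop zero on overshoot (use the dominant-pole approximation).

7.37%

Forward path: (7.08 + 1.4s)·3.2/(s(s+1.6)). The closed-loop characteristic equation is s² + (1.6 + 3.2·1.4)s + 3.2·7.08 = 0.
That is s² + 6.08s + 22.66 = 0, so ω_n = 4.76 rad/s and ζ = 6.08/(2·4.76) = 0.6387.
%OS = 100·exp(−πζ/√(1−ζ²)) = 7.37%.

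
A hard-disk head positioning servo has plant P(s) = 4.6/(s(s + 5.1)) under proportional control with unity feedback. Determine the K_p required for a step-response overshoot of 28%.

K_p = 10

From %OS = 100·exp(−πζ/√(1−ζ²)) = 28%, ζ = −ln(0.28)/√(π²+ln²(0.28)) = 0.3755.
Characteristic equation s² + 5.1s + 4.6K_p = 0 gives ζ = 5.1/(2√(4.6K_p)).
Setting ζ = 0.3755: √(4.6K_p) = 5.1/(2·0.3755) = 6.79, so K_p = 46.11/4.6 = 10.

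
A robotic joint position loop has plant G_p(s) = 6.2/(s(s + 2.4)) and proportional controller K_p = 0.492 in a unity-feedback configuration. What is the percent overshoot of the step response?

Closed-loop characteristic equation: s² + 2.4s + 3.05 = 0, so ω_n = 1.747 rad/s and ζ = 2.4/(2·1.747) = 0.6871.
%OS = 100·exp(−πζ/√(1−ζ²)) = 100·exp(−π·0.6871/√0.5279) = 5.13%.

5.13%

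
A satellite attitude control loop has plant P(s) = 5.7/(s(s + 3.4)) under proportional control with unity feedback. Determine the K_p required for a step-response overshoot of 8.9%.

From %OS = 100·exp(−πζ/√(1−ζ²)) = 8.9%, ζ = −ln(0.089)/√(π²+ln²(0.089)) = 0.6101.
Characteristic equation s² + 3.4s + 5.7K_p = 0 gives ζ = 3.4/(2√(5.7K_p)).
Setting ζ = 0.6101: √(5.7K_p) = 3.4/(2·0.6101) = 2.786, so K_p = 7.764/5.7 = 1.36.

K_p = 1.36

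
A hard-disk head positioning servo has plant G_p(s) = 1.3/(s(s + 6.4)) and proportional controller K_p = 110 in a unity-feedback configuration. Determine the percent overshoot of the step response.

From 1 + K_pG_p(s) = 0: s² + 6.4s + 143 = 0 ⇒ ω_n = 11.96, ζ = 0.2676.
%OS = 100·exp(−πζ/√(1−ζ²)) = 100·exp(−π·0.2676/√0.9284) = 41.8%.

41.8%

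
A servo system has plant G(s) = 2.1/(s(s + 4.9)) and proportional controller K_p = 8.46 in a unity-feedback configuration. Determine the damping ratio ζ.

ζ = 0.581

The closed-loop denominator is s(s+4.9) + 8.46·2.1 = s² + 4.9s + 17.77.
Matching s² + 2ζω_n s + ω_n²: ω_n = √17.77 = 4.215 rad/s and 2ζω_n = 4.9, so ζ = 4.9/(2·4.215) = 0.581.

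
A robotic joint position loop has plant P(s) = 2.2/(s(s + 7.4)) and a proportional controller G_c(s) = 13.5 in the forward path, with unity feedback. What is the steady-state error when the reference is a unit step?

0

The open loop G_c(s)P(s) has a pole at the origin (type 1), so the static position error constant is infinite and e_ss = 1/(1+∞) = 0.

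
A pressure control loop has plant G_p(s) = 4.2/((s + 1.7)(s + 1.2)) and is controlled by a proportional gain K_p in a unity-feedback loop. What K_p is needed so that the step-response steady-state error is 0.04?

K_p = 11.7

Steady-state error for a unit step on this type-0 loop is 1/(1 + K_p·G_p(0)).
G_p(0) = 2.059. Require 1/(1 + K_p·2.059) = 0.04, so 1 + 2.059·K_p = 25.
K_p = (25 − 1)/2.059 = 11.7.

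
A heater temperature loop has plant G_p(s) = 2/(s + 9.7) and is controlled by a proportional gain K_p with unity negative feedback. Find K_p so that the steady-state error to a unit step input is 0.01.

For a type-0 loop with proportional control, e_ss = 1/(1 + K_p·G_p(0)).
G_p(0) = 0.2062. Require 1/(1 + K_p·0.2062) = 0.01, so 1 + 0.2062·K_p = 100.
K_p = (100 − 1)/0.2062 = 480.

K_p = 480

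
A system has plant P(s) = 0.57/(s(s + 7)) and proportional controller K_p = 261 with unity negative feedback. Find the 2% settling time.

T_s ≈ 1.14 s

From 1 + K_pP(s) = 0: s² + 7s + 148.8 = 0 ⇒ ω_n = 12.2, ζ = 0.287.
2% settling time T_s ≈ 4/(ζω_n) = 4/3.5 = 1.14 s.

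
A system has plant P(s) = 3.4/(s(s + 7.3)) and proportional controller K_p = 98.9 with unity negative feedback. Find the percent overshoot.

From 1 + K_pP(s) = 0: s² + 7.3s + 336.3 = 0 ⇒ ω_n = 18.34, ζ = 0.199.
%OS = 100·exp(−πζ/√(1−ζ²)) = 100·exp(−π·0.199/√0.9604) = 52.8%.

52.8%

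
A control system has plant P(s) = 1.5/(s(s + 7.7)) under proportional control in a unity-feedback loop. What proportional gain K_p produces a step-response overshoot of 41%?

From %OS = 100·exp(−πζ/√(1−ζ²)) = 41%, ζ = −ln(0.41)/√(π²+ln²(0.41)) = 0.273.
Characteristic equation s² + 7.7s + 1.5K_p = 0 gives ζ = 7.7/(2√(1.5K_p)).
Setting ζ = 0.273: √(1.5K_p) = 7.7/(2·0.273) = 14.1, so K_p = 198.9/1.5 = 133.

K_p = 133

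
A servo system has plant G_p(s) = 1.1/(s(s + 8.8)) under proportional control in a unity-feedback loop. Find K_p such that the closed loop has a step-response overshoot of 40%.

K_p = 224

From %OS = 100·exp(−πζ/√(1−ζ²)) = 40%, ζ = −ln(0.4)/√(π²+ln²(0.4)) = 0.28.
Characteristic equation s² + 8.8s + 1.1K_p = 0 gives ζ = 8.8/(2√(1.1K_p)).
Setting ζ = 0.28: √(1.1K_p) = 8.8/(2·0.28) = 15.71, so K_p = 246.9/1.1 = 224.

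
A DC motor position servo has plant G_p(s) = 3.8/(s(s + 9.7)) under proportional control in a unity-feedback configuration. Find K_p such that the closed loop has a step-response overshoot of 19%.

K_p = 28.3

From %OS = 100·exp(−πζ/√(1−ζ²)) = 19%, ζ = −ln(0.19)/√(π²+ln²(0.19)) = 0.4673.
Characteristic equation s² + 9.7s + 3.8K_p = 0 gives ζ = 9.7/(2√(3.8K_p)).
Setting ζ = 0.4673: √(3.8K_p) = 9.7/(2·0.4673) = 10.38, so K_p = 107.7/3.8 = 28.3.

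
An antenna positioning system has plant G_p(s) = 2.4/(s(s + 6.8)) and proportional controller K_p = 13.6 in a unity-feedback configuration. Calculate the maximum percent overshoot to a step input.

The closed-loop denominator s² + 6.8s + 32.64 gives ω_n = √32.64 = 5.713 and ζ = 6.8/(2ω_n) = 0.5951.
%OS = 100·exp(−πζ/√(1−ζ²)) = 100·exp(−π·0.5951/√0.6458) = 9.76%.

9.76%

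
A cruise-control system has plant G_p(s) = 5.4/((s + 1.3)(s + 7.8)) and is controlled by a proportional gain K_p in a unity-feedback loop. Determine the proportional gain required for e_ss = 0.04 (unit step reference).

K_p = 45.1

The loop is type 0, so e_ss(step) = 1/(1 + K_pos) with K_pos = K_p·G_p(0).
G_p(0) = 0.5325. Require 1/(1 + K_p·0.5325) = 0.04, so 1 + 0.5325·K_p = 25.
K_p = (25 − 1)/0.5325 = 45.1.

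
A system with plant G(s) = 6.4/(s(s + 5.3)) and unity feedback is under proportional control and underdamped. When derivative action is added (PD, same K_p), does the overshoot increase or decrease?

With PD the characteristic equation becomes s² + (a + K·K_d)s + K·K_p = 0; the damping term grows, ζ rises, overshoot falls.

decrease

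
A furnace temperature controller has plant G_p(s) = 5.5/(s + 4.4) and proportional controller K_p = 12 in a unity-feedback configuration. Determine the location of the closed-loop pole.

Closed-loop transfer function: T(s) = K_p·G_p(s)/(1 + K_p·G_p(s)) = 66/(s + 4.4 + 66) = 66/(s + 70.4).
The closed-loop pole is at s = −70.4.

s = -70.4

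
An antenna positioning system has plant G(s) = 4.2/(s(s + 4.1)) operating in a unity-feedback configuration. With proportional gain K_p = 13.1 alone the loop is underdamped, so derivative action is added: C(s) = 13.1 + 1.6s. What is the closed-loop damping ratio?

ζ = 0.729

Forward path: (13.1 + 1.6s)·4.2/(s(s+4.1)). The closed-loop characteristic equation is s² + (4.1 + 4.2·1.6)s + 4.2·13.1 = 0.
That is s² + 10.82s + 55.02 = 0, so ω_n = 7.418 rad/s and ζ = 10.82/(2·7.418) = 0.7294.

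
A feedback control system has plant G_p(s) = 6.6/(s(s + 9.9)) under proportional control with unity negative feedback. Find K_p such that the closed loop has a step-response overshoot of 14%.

From %OS = 100·exp(−πζ/√(1−ζ²)) = 14%, ζ = −ln(0.14)/√(π²+ln²(0.14)) = 0.5305.
Characteristic equation s² + 9.9s + 6.6K_p = 0 gives ζ = 9.9/(2√(6.6K_p)).
Setting ζ = 0.5305: √(6.6K_p) = 9.9/(2·0.5305) = 9.331, so K_p = 87.06/6.6 = 13.2.

K_p = 13.2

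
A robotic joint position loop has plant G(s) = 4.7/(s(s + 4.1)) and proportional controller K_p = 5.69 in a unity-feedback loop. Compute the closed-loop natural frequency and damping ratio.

ω_n = 5.17 rad/s, ζ = 0.396

1 + K_p·G(s) = 0 gives s² + 4.1s + 26.74 = 0.
So ω_n² = 26.74 ⇒ ω_n = 5.171 rad/s, and ζ = 4.1/(2ω_n) = 0.396.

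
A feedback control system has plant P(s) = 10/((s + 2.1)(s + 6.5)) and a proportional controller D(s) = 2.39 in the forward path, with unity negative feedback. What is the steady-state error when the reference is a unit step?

0.364

The loop is type 0. Static position error constant K_pos = D(0)·P(0) = 2.39·0.7326 = 1.751.
Steady-state error to a unit step: e_ss = 1/(1+K_pos) = 1/2.751 = 0.364.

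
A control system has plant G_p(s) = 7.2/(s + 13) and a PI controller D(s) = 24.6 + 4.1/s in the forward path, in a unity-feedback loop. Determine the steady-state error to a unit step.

0

The open loop D(s)G_p(s) has a pole at the origin (type 1), so the static position error constant is infinite and e_ss = 1/(1+∞) = 0.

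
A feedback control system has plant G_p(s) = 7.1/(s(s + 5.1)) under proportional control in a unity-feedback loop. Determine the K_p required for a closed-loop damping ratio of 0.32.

Closed-loop characteristic equation: s² + 5.1s + K_p·7.1 = 0.
So ω_n = √(7.1K_p) and 2ζω_n = 5.1, giving ζ = 5.1/(2√(7.1K_p)).
Setting ζ = 0.32: √(7.1K_p) = 5.1/(2·0.32) = 7.969, so K_p = 63.5/7.1 = 8.94.

K_p = 8.94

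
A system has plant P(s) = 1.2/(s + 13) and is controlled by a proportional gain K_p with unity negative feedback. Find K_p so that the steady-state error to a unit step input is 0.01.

The loop is type 0, so e_ss(step) = 1/(1 + K_pos) with K_pos = K_p·P(0).
P(0) = 0.09231. Require 1/(1 + K_p·0.09231) = 0.01, so 1 + 0.09231·K_p = 100.
K_p = (100 − 1)/0.09231 = 1070.

K_p = 1070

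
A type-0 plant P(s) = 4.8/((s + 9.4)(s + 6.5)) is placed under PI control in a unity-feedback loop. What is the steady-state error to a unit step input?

0

The PI controller's integrator makes the forward path type 1, so e_ss to a step is zero.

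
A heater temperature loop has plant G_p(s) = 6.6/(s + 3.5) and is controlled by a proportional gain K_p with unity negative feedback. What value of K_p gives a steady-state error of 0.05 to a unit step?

Steady-state error for a unit step on this type-0 loop is 1/(1 + K_p·G_p(0)).
G_p(0) = 1.886. Require 1/(1 + K_p·1.886) = 0.05, so 1 + 1.886·K_p = 20.
K_p = (20 − 1)/1.886 = 10.1.

K_p = 10.1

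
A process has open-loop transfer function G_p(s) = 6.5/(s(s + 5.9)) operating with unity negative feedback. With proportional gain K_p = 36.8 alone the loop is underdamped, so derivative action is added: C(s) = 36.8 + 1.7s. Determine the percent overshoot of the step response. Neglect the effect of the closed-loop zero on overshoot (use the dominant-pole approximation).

Forward path: (36.8 + 1.7s)·6.5/(s(s+5.9)). The closed-loop characteristic equation is s² + (5.9 + 6.5·1.7)s + 6.5·36.8 = 0.
That is s² + 16.95s + 239.2 = 0, so ω_n = 15.47 rad/s and ζ = 16.95/(2·15.47) = 0.548.
%OS = 100·exp(−πζ/√(1−ζ²)) = 12.8%.

12.8%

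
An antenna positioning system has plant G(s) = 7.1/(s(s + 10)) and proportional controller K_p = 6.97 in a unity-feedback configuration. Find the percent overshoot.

From 1 + K_pG(s) = 0: s² + 10s + 49.49 = 0 ⇒ ω_n = 7.035, ζ = 0.7108.
%OS = 100·exp(−πζ/√(1−ζ²)) = 100·exp(−π·0.7108/√0.4948) = 4.18%.

4.18%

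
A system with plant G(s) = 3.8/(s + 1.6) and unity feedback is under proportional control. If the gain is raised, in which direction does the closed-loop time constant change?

decrease

Closed-loop pole is at s = −(1.6+K_p·3.8); larger K_p moves it further left, so τ = 1/(1.6+K_p·3.8) decreases.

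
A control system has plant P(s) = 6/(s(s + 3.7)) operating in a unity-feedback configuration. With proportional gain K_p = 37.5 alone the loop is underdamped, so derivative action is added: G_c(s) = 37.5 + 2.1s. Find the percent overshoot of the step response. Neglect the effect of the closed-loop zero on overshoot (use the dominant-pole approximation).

Forward path: (37.5 + 2.1s)·6/(s(s+3.7)). The closed-loop characteristic equation is s² + (3.7 + 6·2.1)s + 6·37.5 = 0.
That is s² + 16.3s + 225 = 0, so ω_n = 15 rad/s and ζ = 16.3/(2·15) = 0.5433.
%OS = 100·exp(−πζ/√(1−ζ²)) = 13.1%.

13.1%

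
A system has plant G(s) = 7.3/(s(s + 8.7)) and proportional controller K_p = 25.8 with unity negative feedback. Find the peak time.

From 1 + K_pG(s) = 0: s² + 8.7s + 188.3 = 0 ⇒ ω_n = 13.72, ζ = 0.317.
Damped frequency ω_d = ω_n√(1−ζ²) = 13.02 rad/s, so peak time T_p = π/ω_d = 0.241 s.

T_p = 0.241 s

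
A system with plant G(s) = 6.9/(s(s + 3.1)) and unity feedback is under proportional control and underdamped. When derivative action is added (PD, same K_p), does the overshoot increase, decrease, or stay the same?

decrease

The derivative term adds K·K_d to the s-coefficient of the characteristic equation, raising 2ζω_n while ω_n is unchanged; ζ increases, so overshoot decreases.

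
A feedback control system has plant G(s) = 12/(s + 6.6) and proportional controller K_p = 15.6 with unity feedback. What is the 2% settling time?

T_s ≈ 0.0206 s

Closed-loop transfer function: T(s) = K_p·G(s)/(1 + K_p·G(s)) = 187.2/(s + 6.6 + 187.2) = 187.2/(s + 193.8).
Time constant τ = 1/193.8 = 0.00516 s, so the 2% settling time is about 4τ = 0.0206 s.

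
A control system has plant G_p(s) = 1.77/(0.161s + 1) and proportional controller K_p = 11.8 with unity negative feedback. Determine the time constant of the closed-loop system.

Closed loop: T(s) = K_p·G_p/(1+K_p·G_p) = 20.89/(0.161s + 1 + 20.89), with pole at s = −(1 + 20.89)/0.161 = −135.9.
Closed-loop time constant τ = 1/135.9 = 0.00736 s.

τ = 0.00736 s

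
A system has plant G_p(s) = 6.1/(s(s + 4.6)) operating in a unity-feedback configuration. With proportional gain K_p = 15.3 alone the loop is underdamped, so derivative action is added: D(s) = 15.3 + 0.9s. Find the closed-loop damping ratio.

ζ = 0.522

Forward path: (15.3 + 0.9s)·6.1/(s(s+4.6)). The closed-loop characteristic equation is s² + (4.6 + 6.1·0.9)s + 6.1·15.3 = 0.
That is s² + 10.09s + 93.33 = 0, so ω_n = 9.661 rad/s and ζ = 10.09/(2·9.661) = 0.5222.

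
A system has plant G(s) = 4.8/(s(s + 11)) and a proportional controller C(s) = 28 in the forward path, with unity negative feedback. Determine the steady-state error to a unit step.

The open loop C(s)G(s) has a pole at the origin (type 1), so the static position error constant is infinite and e_ss = 1/(1+∞) = 0.

0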